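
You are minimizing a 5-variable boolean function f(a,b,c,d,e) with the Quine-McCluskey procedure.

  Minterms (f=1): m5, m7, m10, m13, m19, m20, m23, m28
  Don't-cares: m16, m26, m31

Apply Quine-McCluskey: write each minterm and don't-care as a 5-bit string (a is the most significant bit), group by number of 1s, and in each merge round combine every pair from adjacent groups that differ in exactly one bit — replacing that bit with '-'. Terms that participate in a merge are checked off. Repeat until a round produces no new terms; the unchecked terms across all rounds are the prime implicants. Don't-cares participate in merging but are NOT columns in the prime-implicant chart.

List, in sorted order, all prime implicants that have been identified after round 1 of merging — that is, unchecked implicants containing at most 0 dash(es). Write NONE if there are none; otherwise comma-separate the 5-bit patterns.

NONE

[col 0] 00101*, 00111*, 01010*, 01101*, 10000*, 10011*, 10100*, 10111*, 11010*, 11100*, 11111*
[col 1] -0111, -1010, 0-101, 001-1, 1-100, 1-111, 10-00, 10-11
Prime implicants: -0111, -1010, 0-101, 001-1, 1-100, 1-111, 10-00, 10-11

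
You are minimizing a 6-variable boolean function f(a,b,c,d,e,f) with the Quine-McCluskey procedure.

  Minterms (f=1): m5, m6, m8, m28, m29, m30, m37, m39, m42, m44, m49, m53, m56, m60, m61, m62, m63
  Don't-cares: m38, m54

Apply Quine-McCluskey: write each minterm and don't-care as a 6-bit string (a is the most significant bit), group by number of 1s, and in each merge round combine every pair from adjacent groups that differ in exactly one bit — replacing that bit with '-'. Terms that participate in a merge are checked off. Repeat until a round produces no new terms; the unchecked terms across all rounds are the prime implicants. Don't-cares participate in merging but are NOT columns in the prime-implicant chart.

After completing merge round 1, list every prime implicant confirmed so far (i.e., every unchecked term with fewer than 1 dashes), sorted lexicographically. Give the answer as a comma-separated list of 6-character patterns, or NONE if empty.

size-2^0 implicants → 000101(✓)  000110(✓)  001000  011100(✓)  011101(✓)  011110(✓)  100101(✓)  100110(✓)  100111(✓)  101010  101100(✓)  110001(✓)  110101(✓)  110110(✓)  111000(✓)  111100(✓)  111101(✓)  111110(✓)  111111(✓)
size-2^1 implicants → -00101  -00110  -11100(✓)  -11101(✓)  -11110(✓)  0111-0(✓)  01110-(✓)  1-0101  1-0110  1-1100  1001-1  10011-  11-101  11-110  110-01  111-00  1111-0(✓)  1111-1(✓)  11110-(✓)  11111-(✓)
size-2^2 implicants → -111-0  -1110-  1111--
Unchecked terms (primes): -00101, -00110, -111-0, -1110-, 001000, 1-0101, 1-0110, 1-1100, 1001-1, 10011-, 101010, 11-101, 11-110, 110-01, 111-00, 1111--

001000, 101010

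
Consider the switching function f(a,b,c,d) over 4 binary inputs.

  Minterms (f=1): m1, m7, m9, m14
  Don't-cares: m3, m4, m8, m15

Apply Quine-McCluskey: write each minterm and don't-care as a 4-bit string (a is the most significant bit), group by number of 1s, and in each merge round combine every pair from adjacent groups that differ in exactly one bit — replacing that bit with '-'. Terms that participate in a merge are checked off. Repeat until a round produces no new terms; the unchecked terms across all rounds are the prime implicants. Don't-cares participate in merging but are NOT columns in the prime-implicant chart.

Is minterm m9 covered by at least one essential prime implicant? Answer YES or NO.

[col 0] 0001*, 0011*, 0100, 0111*, 1000*, 1001*, 1110*, 1111*
[col 1] -001, -111, 0-11, 00-1, 100-, 111-
Prime implicants: -001, -111, 0-11, 00-1, 0100, 100-, 111-
PI chart (minterm → PIs covering it):
  1 | -001,00-1
  7 | -111,0-11
  9 | -001,100-
  14 | 111-  (sole → essential)
Essential prime implicants: 111-

NO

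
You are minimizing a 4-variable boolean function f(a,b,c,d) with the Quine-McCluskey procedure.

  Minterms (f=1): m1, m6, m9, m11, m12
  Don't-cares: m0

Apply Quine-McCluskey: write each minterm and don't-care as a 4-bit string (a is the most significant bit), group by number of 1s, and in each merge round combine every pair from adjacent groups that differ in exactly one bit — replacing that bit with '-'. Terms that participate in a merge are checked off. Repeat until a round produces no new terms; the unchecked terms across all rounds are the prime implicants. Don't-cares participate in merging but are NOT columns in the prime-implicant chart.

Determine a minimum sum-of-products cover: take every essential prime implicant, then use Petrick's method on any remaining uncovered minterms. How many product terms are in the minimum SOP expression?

4

size-2^0 implicants → 0000(✓)  0001(✓)  0110  1001(✓)  1011(✓)  1100
size-2^1 implicants → -001  000-  10-1
Unchecked terms (primes): -001, 000-, 0110, 10-1, 1100
Minterm coverage:
  m1 ⊆ -001,000-
  m6 ⊆ 0110 [E]
  m9 ⊆ -001,10-1
  m11 ⊆ 10-1 [E]
  m12 ⊆ 1100 [E]
E = {0110, 10-1, 1100}
Petrick residual → -001
Cover = b'c'd + a'bcd' + ab'd + abc'd'  |cover|=4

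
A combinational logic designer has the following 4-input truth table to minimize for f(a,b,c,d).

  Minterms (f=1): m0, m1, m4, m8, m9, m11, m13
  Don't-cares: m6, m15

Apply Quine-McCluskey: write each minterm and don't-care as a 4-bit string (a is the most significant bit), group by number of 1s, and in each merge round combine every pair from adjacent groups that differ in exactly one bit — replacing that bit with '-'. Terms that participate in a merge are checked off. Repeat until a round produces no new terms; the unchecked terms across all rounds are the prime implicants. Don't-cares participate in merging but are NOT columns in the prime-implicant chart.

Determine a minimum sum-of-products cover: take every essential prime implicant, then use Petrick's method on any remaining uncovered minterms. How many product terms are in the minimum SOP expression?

size-2^0 implicants → 0000(✓)  0001(✓)  0100(✓)  0110(✓)  1000(✓)  1001(✓)  1011(✓)  1101(✓)  1111(✓)
size-2^1 implicants → -000(✓)  -001(✓)  0-00  000-(✓)  01-0  1-01(✓)  1-11(✓)  10-1(✓)  100-(✓)  11-1(✓)
size-2^2 implicants → -00-  1--1
Unchecked terms (primes): -00-, 0-00, 01-0, 1--1
Minterm coverage:
  m0 ⊆ -00-,0-00
  m1 ⊆ -00- [E]
  m4 ⊆ 0-00,01-0
  m8 ⊆ -00- [E]
  m9 ⊆ -00-,1--1
  m11 ⊆ 1--1 [E]
  m13 ⊆ 1--1 [E]
E = {-00-, 1--1}
Petrick residual → 0-00
Cover = b'c' + a'c'd' + ad  |cover|=3

3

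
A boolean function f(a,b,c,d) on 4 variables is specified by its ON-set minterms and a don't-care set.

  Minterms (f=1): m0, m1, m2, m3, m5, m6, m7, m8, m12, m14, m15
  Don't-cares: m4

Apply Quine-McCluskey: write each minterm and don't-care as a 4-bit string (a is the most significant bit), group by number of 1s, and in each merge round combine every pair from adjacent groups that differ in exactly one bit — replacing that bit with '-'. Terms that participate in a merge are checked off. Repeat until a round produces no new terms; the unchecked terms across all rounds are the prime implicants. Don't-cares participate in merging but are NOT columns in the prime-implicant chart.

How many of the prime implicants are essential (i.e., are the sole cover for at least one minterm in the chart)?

size-2^0 implicants → 0000(✓)  0001(✓)  0010(✓)  0011(✓)  0100(✓)  0101(✓)  0110(✓)  0111(✓)  1000(✓)  1100(✓)  1110(✓)  1111(✓)
size-2^1 implicants → -000(✓)  -100(✓)  -110(✓)  -111(✓)  0-00(✓)  0-01(✓)  0-10(✓)  0-11(✓)  00-0(✓)  00-1(✓)  000-(✓)  001-(✓)  01-0(✓)  01-1(✓)  010-(✓)  011-(✓)  1-00(✓)  11-0(✓)  111-(✓)
size-2^2 implicants → --00  -1-0  -11-  0--0(✓)  0--1(✓)  0-0-(✓)  0-1-(✓)  00--(✓)  01--(✓)
size-2^3 implicants → 0---
Unchecked terms (primes): --00, -1-0, -11-, 0---
Minterm coverage:
  m0 ⊆ --00,0---
  m1 ⊆ 0--- [E]
  m2 ⊆ 0--- [E]
  m3 ⊆ 0--- [E]
  m5 ⊆ 0--- [E]
  m6 ⊆ -1-0,-11-,0---
  m7 ⊆ -11-,0---
  m8 ⊆ --00 [E]
  m12 ⊆ --00,-1-0
  m14 ⊆ -1-0,-11-
  m15 ⊆ -11- [E]
E = {--00, -11-, 0---}

3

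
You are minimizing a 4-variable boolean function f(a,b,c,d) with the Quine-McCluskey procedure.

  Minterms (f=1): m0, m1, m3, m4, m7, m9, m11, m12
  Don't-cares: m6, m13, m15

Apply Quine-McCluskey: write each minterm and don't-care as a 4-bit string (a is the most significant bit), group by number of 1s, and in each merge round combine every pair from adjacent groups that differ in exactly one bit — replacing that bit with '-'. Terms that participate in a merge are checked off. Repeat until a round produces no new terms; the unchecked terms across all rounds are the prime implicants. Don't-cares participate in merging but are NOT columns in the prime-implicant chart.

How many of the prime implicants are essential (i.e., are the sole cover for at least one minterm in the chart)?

[col 0] 0000*, 0001*, 0011*, 0100*, 0110*, 0111*, 1001*, 1011*, 1100*, 1101*, 1111*
[col 1] -001*, -011*, -100, -111*, 0-00, 0-11*, 00-1*, 000-, 01-0, 011-, 1-01*, 1-11*, 10-1*, 11-1*, 110-
[col 2] --11, -0-1, 1--1
Prime implicants: --11, -0-1, -100, 0-00, 000-, 01-0, 011-, 1--1, 110-
PI chart (minterm → PIs covering it):
  0 | 0-00,000-
  1 | -0-1,000-
  3 | --11,-0-1
  4 | -100,0-00,01-0
  7 | --11,011-
  9 | -0-1,1--1
  11 | --11,-0-1,1--1
  12 | -100,110-
(no essential prime implicants)

0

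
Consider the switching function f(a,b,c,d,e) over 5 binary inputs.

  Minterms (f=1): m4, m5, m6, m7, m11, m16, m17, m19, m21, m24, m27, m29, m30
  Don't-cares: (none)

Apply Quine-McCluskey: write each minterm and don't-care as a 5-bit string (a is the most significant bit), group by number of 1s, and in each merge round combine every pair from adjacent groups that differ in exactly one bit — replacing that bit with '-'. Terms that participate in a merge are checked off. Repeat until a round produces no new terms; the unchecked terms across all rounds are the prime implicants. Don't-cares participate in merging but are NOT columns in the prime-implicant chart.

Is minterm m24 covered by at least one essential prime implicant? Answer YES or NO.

YES

size-2^0 implicants → 00100(✓)  00101(✓)  00110(✓)  00111(✓)  01011(✓)  10000(✓)  10001(✓)  10011(✓)  10101(✓)  11000(✓)  11011(✓)  11101(✓)  11110
size-2^1 implicants → -0101  -1011  001-0(✓)  001-1(✓)  0010-(✓)  0011-(✓)  1-000  1-011  1-101  10-01  100-1  1000-
size-2^2 implicants → 001--
Unchecked terms (primes): -0101, -1011, 001--, 1-000, 1-011, 1-101, 10-01, 100-1, 1000-, 11110
Minterm coverage:
  m4 ⊆ 001-- [E]
  m5 ⊆ -0101,001--
  m6 ⊆ 001-- [E]
  m7 ⊆ 001-- [E]
  m11 ⊆ -1011 [E]
  m16 ⊆ 1-000,1000-
  m17 ⊆ 10-01,100-1,1000-
  m19 ⊆ 1-011,100-1
  m21 ⊆ -0101,1-101,10-01
  m24 ⊆ 1-000 [E]
  m27 ⊆ -1011,1-011
  m29 ⊆ 1-101 [E]
  m30 ⊆ 11110 [E]
E = {-1011, 001--, 1-000, 1-101, 11110}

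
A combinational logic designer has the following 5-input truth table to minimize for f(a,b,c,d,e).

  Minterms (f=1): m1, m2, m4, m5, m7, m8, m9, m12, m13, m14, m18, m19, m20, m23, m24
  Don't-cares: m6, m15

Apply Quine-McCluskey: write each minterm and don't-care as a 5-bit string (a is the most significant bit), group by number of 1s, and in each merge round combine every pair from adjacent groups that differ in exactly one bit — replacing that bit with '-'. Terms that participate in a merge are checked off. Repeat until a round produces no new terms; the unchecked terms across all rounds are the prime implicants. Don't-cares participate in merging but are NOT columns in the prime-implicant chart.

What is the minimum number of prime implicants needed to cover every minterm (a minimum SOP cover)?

6

Round 0: 00001✓ 00010✓ 00100✓ 00101✓ 00110✓ 00111✓ 01000✓ 01001✓ 01100✓ 01101✓ 01110✓ 01111✓ 10010✓ 10011✓ 10100✓ 10111✓ 11000✓
Round 1: -0010 -0100 -0111 -1000 0-001✓ 0-100✓ 0-101✓ 0-110✓ 0-111✓ 00-01✓ 00-10 001-0✓ 001-1✓ 0010-✓ 0011-✓ 01-00✓ 01-01✓ 0100-✓ 011-0✓ 011-1✓ 0110-✓ 0111-✓ 10-11 1001-
Round 2: 0--01 0-1-0✓ 0-1-1✓ 0-10-✓ 0-11-✓ 001--✓ 01-0- 011--✓
Round 3: 0-1--
PIs = {-0010, -0100, -0111, -1000, 0--01, 0-1--, 00-10, 01-0-, 10-11, 1001-}
Coverage chart:
  m1: 0--01 ←essential
  m2: -0010,00-10
  m4: -0100,0-1--
  m5: 0--01,0-1--
  m7: -0111,0-1--
  m8: -1000,01-0-
  m9: 0--01,01-0-
  m12: 0-1--,01-0-
  m13: 0--01,0-1--,01-0-
  m14: 0-1-- ←essential
  m18: -0010,1001-
  m19: 10-11,1001-
  m20: -0100 ←essential
  m23: -0111,10-11
  m24: -1000 ←essential
Essential: -0100, -1000, 0--01, 0-1--
Petrick residual → -0010, 10-11
Min cover (6 terms): b'c'de' + b'cd'e' + bc'd'e' + a'd'e + a'c + ab'de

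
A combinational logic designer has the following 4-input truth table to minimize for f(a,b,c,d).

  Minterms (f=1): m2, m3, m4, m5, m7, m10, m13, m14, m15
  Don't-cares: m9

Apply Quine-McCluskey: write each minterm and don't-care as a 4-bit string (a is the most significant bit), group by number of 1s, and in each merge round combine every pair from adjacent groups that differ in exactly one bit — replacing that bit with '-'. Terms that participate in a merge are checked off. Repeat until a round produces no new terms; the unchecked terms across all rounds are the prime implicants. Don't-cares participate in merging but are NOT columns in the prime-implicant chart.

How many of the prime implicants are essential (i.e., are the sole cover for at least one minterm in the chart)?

size-2^0 implicants → 0010(✓)  0011(✓)  0100(✓)  0101(✓)  0111(✓)  1001(✓)  1010(✓)  1101(✓)  1110(✓)  1111(✓)
size-2^1 implicants → -010  -101(✓)  -111(✓)  0-11  001-  01-1(✓)  010-  1-01  1-10  11-1(✓)  111-
size-2^2 implicants → -1-1
Unchecked terms (primes): -010, -1-1, 0-11, 001-, 010-, 1-01, 1-10, 111-
Minterm coverage:
  m2 ⊆ -010,001-
  m3 ⊆ 0-11,001-
  m4 ⊆ 010- [E]
  m5 ⊆ -1-1,010-
  m7 ⊆ -1-1,0-11
  m10 ⊆ -010,1-10
  m13 ⊆ -1-1,1-01
  m14 ⊆ 1-10,111-
  m15 ⊆ -1-1,111-
E = {010-}

1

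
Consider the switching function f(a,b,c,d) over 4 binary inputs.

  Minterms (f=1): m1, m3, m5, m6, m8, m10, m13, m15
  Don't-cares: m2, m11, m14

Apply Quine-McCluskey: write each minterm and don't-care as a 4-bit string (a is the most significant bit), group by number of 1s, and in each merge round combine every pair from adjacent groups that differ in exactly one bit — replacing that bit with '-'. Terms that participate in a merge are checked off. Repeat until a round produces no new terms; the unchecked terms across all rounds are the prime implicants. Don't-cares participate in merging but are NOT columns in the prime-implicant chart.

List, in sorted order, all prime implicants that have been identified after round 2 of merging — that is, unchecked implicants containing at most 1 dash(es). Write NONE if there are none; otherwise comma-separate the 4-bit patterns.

-101, 0-01, 00-1, 10-0, 11-1

Round 0: 0001✓ 0010✓ 0011✓ 0101✓ 0110✓ 1000✓ 1010✓ 1011✓ 1101✓ 1110✓ 1111✓
Round 1: -010✓ -011✓ -101 -110✓ 0-01 0-10✓ 00-1 001-✓ 1-10✓ 1-11✓ 10-0 101-✓ 11-1 111-✓
Round 2: --10 -01- 1-1-
PIs = {--10, -01-, -101, 0-01, 00-1, 1-1-, 10-0, 11-1}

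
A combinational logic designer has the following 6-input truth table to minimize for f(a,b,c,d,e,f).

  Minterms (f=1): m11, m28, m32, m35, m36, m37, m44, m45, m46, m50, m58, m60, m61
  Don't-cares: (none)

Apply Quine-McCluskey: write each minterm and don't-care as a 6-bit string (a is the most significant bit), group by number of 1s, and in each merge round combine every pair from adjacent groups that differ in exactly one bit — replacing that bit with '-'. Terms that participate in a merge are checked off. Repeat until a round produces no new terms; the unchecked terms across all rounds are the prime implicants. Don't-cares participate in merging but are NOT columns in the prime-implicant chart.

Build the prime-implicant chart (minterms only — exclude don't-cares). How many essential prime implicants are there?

size-2^0 implicants → 001011  011100(✓)  100000(✓)  100011  100100(✓)  100101(✓)  101100(✓)  101101(✓)  101110(✓)  110010(✓)  111010(✓)  111100(✓)  111101(✓)
size-2^1 implicants → -11100  1-1100(✓)  1-1101(✓)  10-100(✓)  10-101(✓)  100-00  10010-(✓)  1011-0  10110-(✓)  11-010  11110-(✓)
size-2^2 implicants → 1-110-  10-10-
Unchecked terms (primes): -11100, 001011, 1-110-, 10-10-, 100-00, 100011, 1011-0, 11-010
Minterm coverage:
  m11 ⊆ 001011 [E]
  m28 ⊆ -11100 [E]
  m32 ⊆ 100-00 [E]
  m35 ⊆ 100011 [E]
  m36 ⊆ 10-10-,100-00
  m37 ⊆ 10-10- [E]
  m44 ⊆ 1-110-,10-10-,1011-0
  m45 ⊆ 1-110-,10-10-
  m46 ⊆ 1011-0 [E]
  m50 ⊆ 11-010 [E]
  m58 ⊆ 11-010 [E]
  m60 ⊆ -11100,1-110-
  m61 ⊆ 1-110- [E]
E = {-11100, 001011, 1-110-, 10-10-, 100-00, 100011, 1011-0, 11-010}

8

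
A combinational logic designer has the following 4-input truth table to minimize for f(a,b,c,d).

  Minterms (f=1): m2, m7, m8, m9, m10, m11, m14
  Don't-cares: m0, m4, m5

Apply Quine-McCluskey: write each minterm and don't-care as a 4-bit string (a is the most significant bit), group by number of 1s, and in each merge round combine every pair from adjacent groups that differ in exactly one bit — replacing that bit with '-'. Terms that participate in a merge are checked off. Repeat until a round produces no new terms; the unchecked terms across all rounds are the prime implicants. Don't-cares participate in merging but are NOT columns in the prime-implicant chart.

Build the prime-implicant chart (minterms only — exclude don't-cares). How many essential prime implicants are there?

4

size-2^0 implicants → 0000(✓)  0010(✓)  0100(✓)  0101(✓)  0111(✓)  1000(✓)  1001(✓)  1010(✓)  1011(✓)  1110(✓)
size-2^1 implicants → -000(✓)  -010(✓)  0-00  00-0(✓)  01-1  010-  1-10  10-0(✓)  10-1(✓)  100-(✓)  101-(✓)
size-2^2 implicants → -0-0  10--
Unchecked terms (primes): -0-0, 0-00, 01-1, 010-, 1-10, 10--
Minterm coverage:
  m2 ⊆ -0-0 [E]
  m7 ⊆ 01-1 [E]
  m8 ⊆ -0-0,10--
  m9 ⊆ 10-- [E]
  m10 ⊆ -0-0,1-10,10--
  m11 ⊆ 10-- [E]
  m14 ⊆ 1-10 [E]
E = {-0-0, 01-1, 1-10, 10--}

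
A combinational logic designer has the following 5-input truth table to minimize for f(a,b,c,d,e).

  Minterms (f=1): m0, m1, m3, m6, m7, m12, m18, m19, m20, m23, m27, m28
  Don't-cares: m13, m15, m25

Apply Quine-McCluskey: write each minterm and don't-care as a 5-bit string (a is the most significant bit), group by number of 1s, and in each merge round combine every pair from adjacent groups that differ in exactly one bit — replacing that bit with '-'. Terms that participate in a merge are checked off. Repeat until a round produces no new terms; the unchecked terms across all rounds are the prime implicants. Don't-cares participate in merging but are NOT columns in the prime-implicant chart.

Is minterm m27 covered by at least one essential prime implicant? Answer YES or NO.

NO

size-2^0 implicants → 00000(✓)  00001(✓)  00011(✓)  00110(✓)  00111(✓)  01100(✓)  01101(✓)  01111(✓)  10010(✓)  10011(✓)  10100(✓)  10111(✓)  11001(✓)  11011(✓)  11100(✓)
size-2^1 implicants → -0011(✓)  -0111(✓)  -1100  0-111  00-11(✓)  000-1  0000-  0011-  011-1  0110-  1-011  1-100  10-11(✓)  1001-  110-1
size-2^2 implicants → -0-11
Unchecked terms (primes): -0-11, -1100, 0-111, 000-1, 0000-, 0011-, 011-1, 0110-, 1-011, 1-100, 1001-, 110-1
Minterm coverage:
  m0 ⊆ 0000- [E]
  m1 ⊆ 000-1,0000-
  m3 ⊆ -0-11,000-1
  m6 ⊆ 0011- [E]
  m7 ⊆ -0-11,0-111,0011-
  m12 ⊆ -1100,0110-
  m18 ⊆ 1001- [E]
  m19 ⊆ -0-11,1-011,1001-
  m20 ⊆ 1-100 [E]
  m23 ⊆ -0-11 [E]
  m27 ⊆ 1-011,110-1
  m28 ⊆ -1100,1-100
E = {-0-11, 0000-, 0011-, 1-100, 1001-}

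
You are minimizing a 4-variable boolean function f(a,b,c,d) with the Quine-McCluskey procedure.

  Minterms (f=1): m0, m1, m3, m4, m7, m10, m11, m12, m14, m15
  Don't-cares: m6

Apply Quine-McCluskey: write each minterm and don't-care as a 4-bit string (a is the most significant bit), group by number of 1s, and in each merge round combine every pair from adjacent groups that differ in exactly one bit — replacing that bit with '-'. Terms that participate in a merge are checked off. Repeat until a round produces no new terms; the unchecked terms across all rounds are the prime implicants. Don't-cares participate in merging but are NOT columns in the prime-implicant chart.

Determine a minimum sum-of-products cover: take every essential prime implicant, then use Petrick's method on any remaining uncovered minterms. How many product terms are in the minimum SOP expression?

size-2^0 implicants → 0000(✓)  0001(✓)  0011(✓)  0100(✓)  0110(✓)  0111(✓)  1010(✓)  1011(✓)  1100(✓)  1110(✓)  1111(✓)
size-2^1 implicants → -011(✓)  -100(✓)  -110(✓)  -111(✓)  0-00  0-11(✓)  00-1  000-  01-0(✓)  011-(✓)  1-10(✓)  1-11(✓)  101-(✓)  11-0(✓)  111-(✓)
size-2^2 implicants → --11  -1-0  -11-  1-1-
Unchecked terms (primes): --11, -1-0, -11-, 0-00, 00-1, 000-, 1-1-
Minterm coverage:
  m0 ⊆ 0-00,000-
  m1 ⊆ 00-1,000-
  m3 ⊆ --11,00-1
  m4 ⊆ -1-0,0-00
  m7 ⊆ --11,-11-
  m10 ⊆ 1-1- [E]
  m11 ⊆ --11,1-1-
  m12 ⊆ -1-0 [E]
  m14 ⊆ -1-0,-11-,1-1-
  m15 ⊆ --11,-11-,1-1-
E = {-1-0, 1-1-}
Petrick residual → --11, 000-
Cover = cd + bd' + a'b'c' + ac  |cover|=4

4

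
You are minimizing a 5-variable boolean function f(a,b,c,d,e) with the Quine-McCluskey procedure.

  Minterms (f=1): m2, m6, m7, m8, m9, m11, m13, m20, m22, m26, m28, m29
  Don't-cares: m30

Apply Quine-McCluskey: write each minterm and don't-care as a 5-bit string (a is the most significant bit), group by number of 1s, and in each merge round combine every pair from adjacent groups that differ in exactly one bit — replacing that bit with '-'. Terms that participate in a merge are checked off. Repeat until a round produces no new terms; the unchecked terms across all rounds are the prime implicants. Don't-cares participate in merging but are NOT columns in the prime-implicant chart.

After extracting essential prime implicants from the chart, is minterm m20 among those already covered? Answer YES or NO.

YES

Round 0: 00010✓ 00110✓ 00111✓ 01000✓ 01001✓ 01011✓ 01101✓ 10100✓ 10110✓ 11010✓ 11100✓ 11101✓ 11110✓
Round 1: -0110 -1101 00-10 0011- 01-01 010-1 0100- 1-100✓ 1-110✓ 101-0✓ 11-10 111-0✓ 1110-
Round 2: 1-1-0
PIs = {-0110, -1101, 00-10, 0011-, 01-01, 010-1, 0100-, 1-1-0, 11-10, 1110-}
Coverage chart:
  m2: 00-10 ←essential
  m6: -0110,00-10,0011-
  m7: 0011- ←essential
  m8: 0100- ←essential
  m9: 01-01,010-1,0100-
  m11: 010-1 ←essential
  m13: -1101,01-01
  m20: 1-1-0 ←essential
  m22: -0110,1-1-0
  m26: 11-10 ←essential
  m28: 1-1-0,1110-
  m29: -1101,1110-
Essential: 00-10, 0011-, 010-1, 0100-, 1-1-0, 11-10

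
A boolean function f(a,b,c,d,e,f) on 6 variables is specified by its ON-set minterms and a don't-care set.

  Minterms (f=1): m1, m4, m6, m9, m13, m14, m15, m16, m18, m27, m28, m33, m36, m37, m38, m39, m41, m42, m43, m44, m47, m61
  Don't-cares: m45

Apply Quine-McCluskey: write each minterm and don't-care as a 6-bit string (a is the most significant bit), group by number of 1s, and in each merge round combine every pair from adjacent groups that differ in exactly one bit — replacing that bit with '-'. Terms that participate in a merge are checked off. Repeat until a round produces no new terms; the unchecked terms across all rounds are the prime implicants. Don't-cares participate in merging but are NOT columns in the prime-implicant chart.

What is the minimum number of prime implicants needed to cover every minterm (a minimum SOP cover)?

11

Round 0: 000001✓ 000100✓ 000110✓ 001001✓ 001101✓ 001110✓ 001111✓ 010000✓ 010010✓ 011011 011100 100001✓ 100100✓ 100101✓ 100110✓ 100111✓ 101001✓ 101010✓ 101011✓ 101100✓ 101101✓ 101111✓ 111101✓
Round 1: -00001✓ -00100✓ -00110✓ -01001✓ -01101✓ -01111✓ 00-001✓ 00-110 0001-0✓ 001-01✓ 0011-1✓ 00111- 0100-0 1-1101 10-001✓ 10-100✓ 10-101✓ 10-111✓ 100-01✓ 1001-0✓ 1001-1✓ 10010-✓ 10011-✓ 101-01✓ 101-11✓ 1010-1✓ 10101- 1011-1✓ 10110-✓
Round 2: -0-001 -001-0 -01-01 -011-1 10--01 10-1-1 10-10- 1001-- 101--1
PIs = {-0-001, -001-0, -01-01, -011-1, 00-110, 00111-, 0100-0, 011011, 011100, 1-1101, 10--01, 10-1-1, 10-10-, 1001--, 101--1, 10101-}
Coverage chart:
  m1: -0-001 ←essential
  m4: -001-0 ←essential
  m6: -001-0,00-110
  m9: -0-001,-01-01
  m13: -01-01,-011-1
  m14: 00-110,00111-
  m15: -011-1,00111-
  m16: 0100-0 ←essential
  m18: 0100-0 ←essential
  m27: 011011 ←essential
  m28: 011100 ←essential
  m33: -0-001,10--01
  m36: -001-0,10-10-,1001--
  m37: 10--01,10-1-1,10-10-,1001--
  m38: -001-0,1001--
  m39: 10-1-1,1001--
  m41: -0-001,-01-01,10--01,101--1
  m42: 10101- ←essential
  m43: 101--1,10101-
  m44: 10-10- ←essential
  m47: -011-1,10-1-1,101--1
  m61: 1-1101 ←essential
Essential: -0-001, -001-0, 0100-0, 011011, 011100, 1-1101, 10-10-, 10101-
Petrick residual → -01-01, 00111-, 10-1-1
Min cover (11 terms): b'd'e'f + b'c'df' + b'ce'f + a'b'cde + a'bc'd'f' + a'bcd'ef + a'bcde'f' + acde'f + ab'df + ab'de' + ab'cd'e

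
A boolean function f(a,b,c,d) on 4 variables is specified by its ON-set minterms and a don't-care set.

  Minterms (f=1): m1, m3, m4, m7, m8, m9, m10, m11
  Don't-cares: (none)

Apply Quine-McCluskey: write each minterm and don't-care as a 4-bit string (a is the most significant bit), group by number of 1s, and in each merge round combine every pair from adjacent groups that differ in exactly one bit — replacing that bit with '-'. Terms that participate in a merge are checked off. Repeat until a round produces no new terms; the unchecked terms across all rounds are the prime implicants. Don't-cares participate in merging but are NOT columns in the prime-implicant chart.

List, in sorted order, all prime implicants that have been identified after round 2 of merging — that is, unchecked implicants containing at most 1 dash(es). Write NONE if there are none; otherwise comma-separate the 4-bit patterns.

[col 0] 0001*, 0011*, 0100, 0111*, 1000*, 1001*, 1010*, 1011*
[col 1] -001*, -011*, 0-11, 00-1*, 10-0*, 10-1*, 100-*, 101-*
[col 2] -0-1, 10--
Prime implicants: -0-1, 0-11, 0100, 10--

0-11, 0100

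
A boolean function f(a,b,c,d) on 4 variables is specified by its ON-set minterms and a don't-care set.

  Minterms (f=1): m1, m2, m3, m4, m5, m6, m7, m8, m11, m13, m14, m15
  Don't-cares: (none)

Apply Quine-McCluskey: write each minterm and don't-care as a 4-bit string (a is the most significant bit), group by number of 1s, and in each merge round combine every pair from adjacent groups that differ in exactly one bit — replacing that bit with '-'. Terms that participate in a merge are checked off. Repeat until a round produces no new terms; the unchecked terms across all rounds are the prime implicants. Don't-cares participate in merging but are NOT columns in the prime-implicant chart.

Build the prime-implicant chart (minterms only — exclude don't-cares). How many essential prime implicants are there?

7

[col 0] 0001*, 0010*, 0011*, 0100*, 0101*, 0110*, 0111*, 1000, 1011*, 1101*, 1110*, 1111*
[col 1] -011*, -101*, -110*, -111*, 0-01*, 0-10*, 0-11*, 00-1*, 001-*, 01-0*, 01-1*, 010-*, 011-*, 1-11*, 11-1*, 111-*
[col 2] --11, -1-1, -11-, 0--1, 0-1-, 01--
Prime implicants: --11, -1-1, -11-, 0--1, 0-1-, 01--, 1000
PI chart (minterm → PIs covering it):
  1 | 0--1  (sole → essential)
  2 | 0-1-  (sole → essential)
  3 | --11,0--1,0-1-
  4 | 01--  (sole → essential)
  5 | -1-1,0--1,01--
  6 | -11-,0-1-,01--
  7 | --11,-1-1,-11-,0--1,0-1-,01--
  8 | 1000  (sole → essential)
  11 | --11  (sole → essential)
  13 | -1-1  (sole → essential)
  14 | -11-  (sole → essential)
  15 | --11,-1-1,-11-
Essential prime implicants: --11, -1-1, -11-, 0--1, 0-1-, 01--, 1000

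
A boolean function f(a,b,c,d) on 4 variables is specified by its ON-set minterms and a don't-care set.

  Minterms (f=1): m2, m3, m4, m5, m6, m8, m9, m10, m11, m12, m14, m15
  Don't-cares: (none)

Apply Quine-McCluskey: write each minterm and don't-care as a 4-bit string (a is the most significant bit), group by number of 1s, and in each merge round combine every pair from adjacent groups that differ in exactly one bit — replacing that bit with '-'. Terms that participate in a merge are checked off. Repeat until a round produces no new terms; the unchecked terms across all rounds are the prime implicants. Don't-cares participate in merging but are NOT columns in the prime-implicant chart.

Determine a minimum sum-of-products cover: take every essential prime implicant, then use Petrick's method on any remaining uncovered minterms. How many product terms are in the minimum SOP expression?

5

Round 0: 0010✓ 0011✓ 0100✓ 0101✓ 0110✓ 1000✓ 1001✓ 1010✓ 1011✓ 1100✓ 1110✓ 1111✓
Round 1: -010✓ -011✓ -100✓ -110✓ 0-10✓ 001-✓ 01-0✓ 010- 1-00✓ 1-10✓ 1-11✓ 10-0✓ 10-1✓ 100-✓ 101-✓ 11-0✓ 111-✓
Round 2: --10 -01- -1-0 1--0 1-1- 10--
PIs = {--10, -01-, -1-0, 010-, 1--0, 1-1-, 10--}
Coverage chart:
  m2: --10,-01-
  m3: -01- ←essential
  m4: -1-0,010-
  m5: 010- ←essential
  m6: --10,-1-0
  m8: 1--0,10--
  m9: 10-- ←essential
  m10: --10,-01-,1--0,1-1-,10--
  m11: -01-,1-1-,10--
  m12: -1-0,1--0
  m14: --10,-1-0,1--0,1-1-
  m15: 1-1- ←essential
Essential: -01-, 010-, 1-1-, 10--
Petrick residual → -1-0
Min cover (5 terms): b'c + bd' + a'bc' + ac + ab'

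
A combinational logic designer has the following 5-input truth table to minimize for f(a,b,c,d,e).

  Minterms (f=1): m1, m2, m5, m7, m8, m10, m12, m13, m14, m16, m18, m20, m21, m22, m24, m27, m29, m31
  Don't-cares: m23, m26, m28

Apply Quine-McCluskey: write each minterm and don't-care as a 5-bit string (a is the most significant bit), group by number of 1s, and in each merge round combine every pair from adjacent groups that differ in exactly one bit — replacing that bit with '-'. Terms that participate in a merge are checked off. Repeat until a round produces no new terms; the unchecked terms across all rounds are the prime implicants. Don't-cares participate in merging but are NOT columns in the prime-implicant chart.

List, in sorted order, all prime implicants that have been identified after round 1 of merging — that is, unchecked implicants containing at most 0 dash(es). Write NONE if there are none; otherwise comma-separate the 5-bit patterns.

Round 0: 00001✓ 00010✓ 00101✓ 00111✓ 01000✓ 01010✓ 01100✓ 01101✓ 01110✓ 10000✓ 10010✓ 10100✓ 10101✓ 10110✓ 10111✓ 11000✓ 11010✓ 11011✓ 11100✓ 11101✓ 11111✓
Round 1: -0010✓ -0101✓ -0111✓ -1000✓ -1010✓ -1100✓ -1101✓ 0-010✓ 0-101✓ 00-01 001-1✓ 01-00✓ 01-10✓ 010-0✓ 011-0✓ 0110-✓ 1-000✓ 1-010✓ 1-100✓ 1-101✓ 1-111✓ 10-00✓ 10-10✓ 100-0✓ 101-0✓ 101-1✓ 1010-✓ 1011-✓ 11-00✓ 11-11 110-0✓ 1101- 111-1✓ 1110-✓
Round 2: --010 --101 -01-1 -1-00 -10-0 -110- 01--0 1--00 1-0-0 1-1-1 1-10- 10--0 101--
PIs = {--010, --101, -01-1, -1-00, -10-0, -110-, 00-01, 01--0, 1--00, 1-0-0, 1-1-1, 1-10-, 10--0, 101--, 11-11, 1101-}

NONE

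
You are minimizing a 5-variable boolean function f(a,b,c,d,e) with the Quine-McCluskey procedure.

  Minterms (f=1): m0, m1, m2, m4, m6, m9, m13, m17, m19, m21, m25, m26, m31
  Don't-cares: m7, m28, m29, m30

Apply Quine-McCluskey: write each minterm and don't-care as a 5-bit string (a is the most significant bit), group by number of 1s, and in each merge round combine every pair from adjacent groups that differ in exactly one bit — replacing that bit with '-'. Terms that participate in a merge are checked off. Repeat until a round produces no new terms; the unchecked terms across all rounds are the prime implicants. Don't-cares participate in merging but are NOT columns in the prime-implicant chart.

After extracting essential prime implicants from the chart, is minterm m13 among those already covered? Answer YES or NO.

YES

Round 0: 00000✓ 00001✓ 00010✓ 00100✓ 00110✓ 00111✓ 01001✓ 01101✓ 10001✓ 10011✓ 10101✓ 11001✓ 11010✓ 11100✓ 11101✓ 11110✓ 11111✓
Round 1: -0001✓ -1001✓ -1101✓ 0-001✓ 00-00✓ 00-10✓ 000-0✓ 0000- 001-0✓ 0011- 01-01✓ 1-001✓ 1-101✓ 10-01✓ 100-1 11-01✓ 11-10 111-0✓ 111-1✓ 1110-✓ 1111-✓
Round 2: --001 -1-01 00--0 1--01 111--
PIs = {--001, -1-01, 00--0, 0000-, 0011-, 1--01, 100-1, 11-10, 111--}
Coverage chart:
  m0: 00--0,0000-
  m1: --001,0000-
  m2: 00--0 ←essential
  m4: 00--0 ←essential
  m6: 00--0,0011-
  m9: --001,-1-01
  m13: -1-01 ←essential
  m17: --001,1--01,100-1
  m19: 100-1 ←essential
  m21: 1--01 ←essential
  m25: --001,-1-01,1--01
  m26: 11-10 ←essential
  m31: 111-- ←essential
Essential: -1-01, 00--0, 1--01, 100-1, 11-10, 111--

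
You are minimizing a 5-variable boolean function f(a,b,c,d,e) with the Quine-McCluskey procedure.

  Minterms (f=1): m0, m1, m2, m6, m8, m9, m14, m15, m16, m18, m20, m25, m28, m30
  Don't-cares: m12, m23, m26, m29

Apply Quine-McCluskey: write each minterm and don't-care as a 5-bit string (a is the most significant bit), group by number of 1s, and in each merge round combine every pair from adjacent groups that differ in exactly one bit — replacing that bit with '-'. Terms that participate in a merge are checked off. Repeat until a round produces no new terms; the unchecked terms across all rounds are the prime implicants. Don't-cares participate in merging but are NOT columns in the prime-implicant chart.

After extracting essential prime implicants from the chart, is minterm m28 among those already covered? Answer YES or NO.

NO

Round 0: 00000✓ 00001✓ 00010✓ 00110✓ 01000✓ 01001✓ 01100✓ 01110✓ 01111✓ 10000✓ 10010✓ 10100✓ 10111 11001✓ 11010✓ 11100✓ 11101✓ 11110✓
Round 1: -0000✓ -0010✓ -1001 -1100✓ -1110✓ 0-000✓ 0-001✓ 0-110 00-10 000-0✓ 0000-✓ 01-00 0100-✓ 011-0✓ 0111- 1-010 1-100 10-00 100-0✓ 11-01 11-10 111-0✓ 1110-
Round 2: -00-0 -11-0 0-00-
PIs = {-00-0, -1001, -11-0, 0-00-, 0-110, 00-10, 01-00, 0111-, 1-010, 1-100, 10-00, 10111, 11-01, 11-10, 1110-}
Coverage chart:
  m0: -00-0,0-00-
  m1: 0-00- ←essential
  m2: -00-0,00-10
  m6: 0-110,00-10
  m8: 0-00-,01-00
  m9: -1001,0-00-
  m14: -11-0,0-110,0111-
  m15: 0111- ←essential
  m16: -00-0,10-00
  m18: -00-0,1-010
  m20: 1-100,10-00
  m25: -1001,11-01
  m28: -11-0,1-100,1110-
  m30: -11-0,11-10
Essential: 0-00-, 0111-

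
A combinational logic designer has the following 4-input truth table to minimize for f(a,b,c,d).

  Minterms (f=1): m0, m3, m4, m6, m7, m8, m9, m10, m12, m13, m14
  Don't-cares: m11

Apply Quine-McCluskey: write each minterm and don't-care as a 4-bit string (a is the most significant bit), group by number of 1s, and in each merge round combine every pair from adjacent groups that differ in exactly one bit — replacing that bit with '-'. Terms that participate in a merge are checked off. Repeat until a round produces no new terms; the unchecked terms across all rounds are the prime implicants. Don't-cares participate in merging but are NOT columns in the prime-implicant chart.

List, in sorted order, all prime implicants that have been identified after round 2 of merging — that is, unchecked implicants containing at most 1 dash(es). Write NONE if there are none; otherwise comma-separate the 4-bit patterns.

-011, 0-11, 011-

Round 0: 0000✓ 0011✓ 0100✓ 0110✓ 0111✓ 1000✓ 1001✓ 1010✓ 1011✓ 1100✓ 1101✓ 1110✓
Round 1: -000✓ -011 -100✓ -110✓ 0-00✓ 0-11 01-0✓ 011- 1-00✓ 1-01✓ 1-10✓ 10-0✓ 10-1✓ 100-✓ 101-✓ 11-0✓ 110-✓
Round 2: --00 -1-0 1--0 1-0- 10--
PIs = {--00, -011, -1-0, 0-11, 011-, 1--0, 1-0-, 10--}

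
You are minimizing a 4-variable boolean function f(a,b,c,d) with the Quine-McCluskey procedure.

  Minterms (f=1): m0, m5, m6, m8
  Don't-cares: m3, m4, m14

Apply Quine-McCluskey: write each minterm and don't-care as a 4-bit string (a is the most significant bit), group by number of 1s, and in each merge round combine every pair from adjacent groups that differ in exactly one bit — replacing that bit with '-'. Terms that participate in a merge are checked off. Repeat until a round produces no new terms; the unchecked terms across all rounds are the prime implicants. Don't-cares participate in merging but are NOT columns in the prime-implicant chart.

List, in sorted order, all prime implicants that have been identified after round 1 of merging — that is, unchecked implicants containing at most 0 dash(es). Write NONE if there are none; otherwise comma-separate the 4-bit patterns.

Round 0: 0000✓ 0011 0100✓ 0101✓ 0110✓ 1000✓ 1110✓
Round 1: -000 -110 0-00 01-0 010-
PIs = {-000, -110, 0-00, 0011, 01-0, 010-}

0011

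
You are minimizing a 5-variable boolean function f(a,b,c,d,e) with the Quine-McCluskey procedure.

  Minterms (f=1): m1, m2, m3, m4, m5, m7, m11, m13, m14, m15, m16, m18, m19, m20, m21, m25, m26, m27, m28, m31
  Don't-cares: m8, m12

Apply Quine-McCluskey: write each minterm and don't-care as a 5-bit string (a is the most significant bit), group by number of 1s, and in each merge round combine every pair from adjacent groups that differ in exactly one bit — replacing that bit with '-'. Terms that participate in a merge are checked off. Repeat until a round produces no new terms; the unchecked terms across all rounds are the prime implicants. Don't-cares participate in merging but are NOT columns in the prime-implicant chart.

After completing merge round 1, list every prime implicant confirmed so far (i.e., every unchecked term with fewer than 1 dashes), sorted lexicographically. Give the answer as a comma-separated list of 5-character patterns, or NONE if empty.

[col 0] 00001*, 00010*, 00011*, 00100*, 00101*, 00111*, 01000*, 01011*, 01100*, 01101*, 01110*, 01111*, 10000*, 10010*, 10011*, 10100*, 10101*, 11001*, 11010*, 11011*, 11100*, 11111*
[col 1] -0010*, -0011*, -0100*, -0101*, -1011*, -1100*, -1111*, 0-011*, 0-100*, 0-101*, 0-111*, 00-01*, 00-11*, 000-1*, 0001-*, 001-1*, 0010-*, 01-00, 01-11*, 011-0*, 011-1*, 0110-*, 0111-*, 1-010*, 1-011*, 1-100*, 10-00, 100-0, 1001-*, 1010-*, 11-11*, 110-1, 1101-*
[col 2] --011, --100, -001-, -010-, -1-11, 0--11, 0-1-1, 0-10-, 00--1, 011--, 1-01-
Prime implicants: --011, --100, -001-, -010-, -1-11, 0--11, 0-1-1, 0-10-, 00--1, 01-00, 011--, 1-01-, 10-00, 100-0, 110-1

NONE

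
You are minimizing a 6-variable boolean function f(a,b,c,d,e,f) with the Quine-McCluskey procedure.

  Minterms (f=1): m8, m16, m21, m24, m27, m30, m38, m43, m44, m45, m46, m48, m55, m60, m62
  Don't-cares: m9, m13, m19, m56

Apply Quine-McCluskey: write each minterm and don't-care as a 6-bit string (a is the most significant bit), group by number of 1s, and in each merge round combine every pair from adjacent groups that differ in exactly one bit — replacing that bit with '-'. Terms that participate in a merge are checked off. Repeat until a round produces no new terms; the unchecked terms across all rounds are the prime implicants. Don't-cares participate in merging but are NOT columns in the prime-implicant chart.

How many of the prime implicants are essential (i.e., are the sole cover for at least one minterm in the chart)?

[col 0] 001000*, 001001*, 001101*, 010000*, 010011*, 010101, 011000*, 011011*, 011110*, 100110*, 101011, 101100*, 101101*, 101110*, 110000*, 110111, 111000*, 111100*, 111110*
[col 1] -01101, -10000*, -11000*, -11110, 0-1000, 001-01, 00100-, 01-000*, 01-011, 1-1100*, 1-1110*, 10-110, 1011-0*, 10110-, 11-000*, 111-00, 1111-0*
[col 2] -1-000, 1-11-0
Prime implicants: -01101, -1-000, -11110, 0-1000, 001-01, 00100-, 01-011, 010101, 1-11-0, 10-110, 101011, 10110-, 110111, 111-00
PI chart (minterm → PIs covering it):
  8 | 0-1000,00100-
  16 | -1-000  (sole → essential)
  21 | 010101  (sole → essential)
  24 | -1-000,0-1000
  27 | 01-011  (sole → essential)
  30 | -11110  (sole → essential)
  38 | 10-110  (sole → essential)
  43 | 101011  (sole → essential)
  44 | 1-11-0,10110-
  45 | -01101,10110-
  46 | 1-11-0,10-110
  48 | -1-000  (sole → essential)
  55 | 110111  (sole → essential)
  60 | 1-11-0,111-00
  62 | -11110,1-11-0
Essential prime implicants: -1-000, -11110, 01-011, 010101, 10-110, 101011, 110111

7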